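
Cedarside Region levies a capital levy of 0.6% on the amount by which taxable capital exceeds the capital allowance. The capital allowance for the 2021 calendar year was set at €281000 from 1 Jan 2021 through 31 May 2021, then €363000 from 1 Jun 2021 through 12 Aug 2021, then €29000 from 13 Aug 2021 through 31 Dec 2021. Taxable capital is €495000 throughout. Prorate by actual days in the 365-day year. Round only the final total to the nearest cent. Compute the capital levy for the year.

1 Jan – 31 May 2021: 151 days, exemption €281000 → (€495000 − €281000) × 0.6% × 151/365 = €531.1890
1 Jun – 12 Aug 2021: 73 days, exemption €363000 → (€495000 − €363000) × 0.6% × 73/365 = €158.4000
13 Aug – 31 Dec 2021: 141 days, exemption €29000 → (€495000 − €29000) × 0.6% × 141/365 = €1080.0986
Total = €1769.6877

€1769.69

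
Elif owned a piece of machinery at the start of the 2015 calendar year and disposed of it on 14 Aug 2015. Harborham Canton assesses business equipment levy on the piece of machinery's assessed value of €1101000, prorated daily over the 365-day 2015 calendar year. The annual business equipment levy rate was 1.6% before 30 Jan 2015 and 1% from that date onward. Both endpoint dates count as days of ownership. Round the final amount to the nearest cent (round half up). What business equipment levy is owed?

€7342.01

1 Jan – 29 Jan 2015: 29 days at 1.6% → €1101000 × 1.6% × 29/365 = €1399.6274
30 Jan – 14 Aug 2015: 197 days at 1% → €1101000 × 1% × 197/365 = €5942.3836
Total = €7342.0110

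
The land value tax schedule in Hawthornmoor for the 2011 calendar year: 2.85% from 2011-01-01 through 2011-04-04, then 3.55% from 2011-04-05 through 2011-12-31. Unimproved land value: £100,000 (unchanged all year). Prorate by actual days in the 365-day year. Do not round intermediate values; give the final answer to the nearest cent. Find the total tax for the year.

2011-01-01 to 2011-04-04: 94 days at 2.85% → £100,000 × 2.85% × 94/365 = £733.9726
2011-04-05 to 2011-12-31: 271 days at 3.55% → £100,000 × 3.55% × 271/365 = £2,635.7534
Total = £3,369.7260

£3,369.73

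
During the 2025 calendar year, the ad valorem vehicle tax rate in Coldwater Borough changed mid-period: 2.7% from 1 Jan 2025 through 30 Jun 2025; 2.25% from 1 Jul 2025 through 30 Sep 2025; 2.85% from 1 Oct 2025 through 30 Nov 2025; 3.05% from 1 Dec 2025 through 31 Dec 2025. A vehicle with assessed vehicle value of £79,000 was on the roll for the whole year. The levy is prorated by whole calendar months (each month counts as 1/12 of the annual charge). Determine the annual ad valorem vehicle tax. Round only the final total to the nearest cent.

£2,086.92

1 Jan – 30 Jun 2025: 6 months at 2.7% → £79,000 × 2.7% × 6/12 = £1,066.5000
1 Jul – 30 Sep 2025: 3 months at 2.25% → £79,000 × 2.25% × 3/12 = £444.3750
1 Oct – 30 Nov 2025: 2 months at 2.85% → £79,000 × 2.85% × 2/12 = £375.2500
1 Dec – 31 Dec 2025: 1 month at 3.05% → £79,000 × 3.05% × 1/12 = £200.7917
Total = £2,086.9167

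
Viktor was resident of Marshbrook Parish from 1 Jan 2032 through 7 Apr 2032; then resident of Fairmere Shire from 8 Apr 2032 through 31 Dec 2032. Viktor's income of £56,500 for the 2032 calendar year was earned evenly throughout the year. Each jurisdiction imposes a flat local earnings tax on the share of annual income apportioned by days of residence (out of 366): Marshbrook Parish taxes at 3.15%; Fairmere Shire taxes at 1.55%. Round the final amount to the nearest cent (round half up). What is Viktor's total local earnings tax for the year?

£1,117.80

Marshbrook Parish, 1 Jan – 7 Apr 2032: 98 days → £56,500 × 3.15% × 98/366 = £476.5451
Fairmere Shire, 8 Apr – 31 Dec 2032: 268 days → £56,500 × 1.55% × 268/366 = £641.2596
Total = £1,117.8046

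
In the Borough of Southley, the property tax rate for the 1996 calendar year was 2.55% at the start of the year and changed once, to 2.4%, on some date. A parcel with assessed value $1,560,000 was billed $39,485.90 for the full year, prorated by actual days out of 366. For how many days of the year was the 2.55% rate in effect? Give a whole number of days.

Let d = days at the first rate; then 366 − d days at the second rate.
$1,560,000 × [2.55%·d + 2.4%·(366−d)] / 366 = $39,485.90
Solving gives d = 320, so the new rate took effect on November 16, 1996.

320 days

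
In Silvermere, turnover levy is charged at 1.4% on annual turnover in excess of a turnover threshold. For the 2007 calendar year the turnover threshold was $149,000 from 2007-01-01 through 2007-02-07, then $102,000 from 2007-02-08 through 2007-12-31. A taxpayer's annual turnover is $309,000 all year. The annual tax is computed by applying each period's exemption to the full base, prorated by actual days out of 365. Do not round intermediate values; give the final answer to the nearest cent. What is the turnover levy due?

2007-01-01 to 2007-02-07: 38 days, exemption $149,000 → ($309,000 − $149,000) × 1.4% × 38/365 = $233.2055
2007-02-08 to 2007-12-31: 327 days, exemption $102,000 → ($309,000 − $102,000) × 1.4% × 327/365 = $2,596.2904
Total = $2,829.4959

$2,829.50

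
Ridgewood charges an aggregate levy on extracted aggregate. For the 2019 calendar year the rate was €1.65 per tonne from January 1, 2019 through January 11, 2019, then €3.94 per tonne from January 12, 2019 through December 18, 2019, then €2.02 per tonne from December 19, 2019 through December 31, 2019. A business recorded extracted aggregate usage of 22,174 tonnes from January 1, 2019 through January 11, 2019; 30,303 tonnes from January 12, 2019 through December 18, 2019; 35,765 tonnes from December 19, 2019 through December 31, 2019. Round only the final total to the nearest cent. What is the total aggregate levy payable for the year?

€228,226.22

January 1 – January 11, 2019: 22,174 tonnes at €1.65/tonne → €36,587.10
January 12 – December 18, 2019: 30,303 tonnes at €3.94/tonne → €119,393.82
December 19 – December 31, 2019: 35,765 tonnes at €2.02/tonne → €72,245.30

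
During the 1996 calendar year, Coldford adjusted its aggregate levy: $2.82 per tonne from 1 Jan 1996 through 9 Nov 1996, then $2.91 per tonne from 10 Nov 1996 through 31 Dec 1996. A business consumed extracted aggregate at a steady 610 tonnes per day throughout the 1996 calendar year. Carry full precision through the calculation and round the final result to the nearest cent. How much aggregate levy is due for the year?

1 Jan – 9 Nov 1996: 314 days × 610 tonnes/day = 191,540 tonnes at $2.82/tonne → $540,142.80
10 Nov – 31 Dec 1996: 52 days × 610 tonnes/day = 31,720 tonnes at $2.91/tonne → $92,305.20

$632,448.00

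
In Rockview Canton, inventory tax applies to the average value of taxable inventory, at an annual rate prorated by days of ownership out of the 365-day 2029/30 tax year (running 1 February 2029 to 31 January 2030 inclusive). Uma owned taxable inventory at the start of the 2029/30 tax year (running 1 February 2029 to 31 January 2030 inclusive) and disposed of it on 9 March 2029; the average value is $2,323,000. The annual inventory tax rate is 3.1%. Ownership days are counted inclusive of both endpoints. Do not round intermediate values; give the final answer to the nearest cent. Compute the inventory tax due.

Days held (1 February – 9 March 2029): 37 out of 365
Tax = $2,323,000 × 3.1% × 37/365 = $7,299.9479

$7,299.95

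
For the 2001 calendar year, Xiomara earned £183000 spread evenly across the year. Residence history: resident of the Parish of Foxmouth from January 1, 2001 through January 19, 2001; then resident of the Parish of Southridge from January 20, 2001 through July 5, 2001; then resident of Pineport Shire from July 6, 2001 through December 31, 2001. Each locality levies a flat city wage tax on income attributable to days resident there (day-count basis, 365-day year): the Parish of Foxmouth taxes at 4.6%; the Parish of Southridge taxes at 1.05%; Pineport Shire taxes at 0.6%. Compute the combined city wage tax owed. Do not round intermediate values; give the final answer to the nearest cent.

£1855.82

The Parish of Foxmouth, January 1 – January 19, 2001: 19 days → £183000 × 4.6% × 19/365 = £438.1973
The Parish of Southridge, January 20 – July 5, 2001: 167 days → £183000 × 1.05% × 167/365 = £879.1521
Pineport Shire, July 6 – December 31, 2001: 179 days → £183000 × 0.6% × 179/365 = £538.4712
Total = £1855.8205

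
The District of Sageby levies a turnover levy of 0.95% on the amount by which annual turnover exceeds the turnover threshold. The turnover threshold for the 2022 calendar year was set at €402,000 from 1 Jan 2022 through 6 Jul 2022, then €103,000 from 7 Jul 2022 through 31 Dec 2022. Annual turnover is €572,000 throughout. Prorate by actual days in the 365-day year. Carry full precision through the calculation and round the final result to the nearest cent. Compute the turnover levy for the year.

€3,000.23

1 Jan – 6 Jul 2022: 187 days, exemption €402,000 → (€572,000 − €402,000) × 0.95% × 187/365 = €827.4110
7 Jul – 31 Dec 2022: 178 days, exemption €103,000 → (€572,000 − €103,000) × 0.95% × 178/365 = €2,172.8192
Total = €3,000.2301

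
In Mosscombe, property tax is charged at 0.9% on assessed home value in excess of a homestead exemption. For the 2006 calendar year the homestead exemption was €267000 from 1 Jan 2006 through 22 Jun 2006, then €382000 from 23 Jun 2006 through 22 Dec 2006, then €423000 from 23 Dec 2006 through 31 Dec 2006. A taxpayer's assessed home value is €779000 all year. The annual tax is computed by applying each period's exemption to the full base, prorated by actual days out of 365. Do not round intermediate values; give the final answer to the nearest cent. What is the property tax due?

€4054.46

1 Jan – 22 Jun 2006: 173 days, exemption €267000 → (€779000 − €267000) × 0.9% × 173/365 = €2184.0658
23 Jun – 22 Dec 2006: 183 days, exemption €382000 → (€779000 − €382000) × 0.9% × 183/365 = €1791.3945
23 Dec – 31 Dec 2006: 9 days, exemption €423000 → (€779000 − €423000) × 0.9% × 9/365 = €79.0027
Total = €4054.4630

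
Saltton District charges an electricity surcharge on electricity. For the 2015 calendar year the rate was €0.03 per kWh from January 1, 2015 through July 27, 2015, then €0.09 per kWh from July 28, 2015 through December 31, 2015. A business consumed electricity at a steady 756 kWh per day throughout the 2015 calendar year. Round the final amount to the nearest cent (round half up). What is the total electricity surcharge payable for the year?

€15,399.72

January 1 – July 27, 2015: 208 days × 756 kWh/day = 157,248 kWh at €0.03/kWh → €4,717.44
July 28 – December 31, 2015: 157 days × 756 kWh/day = 118,692 kWh at €0.09/kWh → €10,682.28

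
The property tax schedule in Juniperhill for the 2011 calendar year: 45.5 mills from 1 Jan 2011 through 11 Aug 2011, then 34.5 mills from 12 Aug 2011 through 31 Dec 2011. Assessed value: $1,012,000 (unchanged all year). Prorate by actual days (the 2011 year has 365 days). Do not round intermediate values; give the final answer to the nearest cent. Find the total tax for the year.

1 Jan – 11 Aug 2011: 223 days at 45.5 mills → $1,012,000 × 4.55% × 223/365 = $28,132.2137
12 Aug – 31 Dec 2011: 142 days at 34.5 mills → $1,012,000 × 3.45% × 142/365 = $13,582.9808
Total = $41,715.1945

$41,715.19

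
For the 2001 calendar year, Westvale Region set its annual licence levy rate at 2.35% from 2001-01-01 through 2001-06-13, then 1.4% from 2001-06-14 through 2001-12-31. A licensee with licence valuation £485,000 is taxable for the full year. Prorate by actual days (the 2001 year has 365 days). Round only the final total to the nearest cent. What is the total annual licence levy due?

£8,860.22

2001-01-01 to 2001-06-13: 164 days at 2.35% → £485,000 × 2.35% × 164/365 = £5,121.0685
2001-06-14 to 2001-12-31: 201 days at 1.4% → £485,000 × 1.4% × 201/365 = £3,739.1507
Total = £8,860.2192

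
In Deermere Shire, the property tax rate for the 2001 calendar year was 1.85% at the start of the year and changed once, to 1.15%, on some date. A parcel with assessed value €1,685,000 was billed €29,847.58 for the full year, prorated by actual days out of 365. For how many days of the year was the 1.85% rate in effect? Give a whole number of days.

324 days

Let d = days at the first rate; then 365 − d days at the second rate.
€1,685,000 × [1.85%·d + 1.15%·(365−d)] / 365 = €29,847.58
Solving gives d = 324, so the new rate took effect on 21 November 2001.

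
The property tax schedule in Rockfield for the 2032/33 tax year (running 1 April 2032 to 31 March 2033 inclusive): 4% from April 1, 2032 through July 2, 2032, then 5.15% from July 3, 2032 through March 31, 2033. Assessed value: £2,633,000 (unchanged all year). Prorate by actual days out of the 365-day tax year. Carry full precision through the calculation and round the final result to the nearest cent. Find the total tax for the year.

£127,884.45

April 1 – July 2, 2032: 93 days at 4% → £2,633,000 × 4% × 93/365 = £26,834.9589
July 3, 2032 – March 31, 2033: 272 days at 5.15% → £2,633,000 × 5.15% × 272/365 = £101,049.4904
Total = £127,884.4493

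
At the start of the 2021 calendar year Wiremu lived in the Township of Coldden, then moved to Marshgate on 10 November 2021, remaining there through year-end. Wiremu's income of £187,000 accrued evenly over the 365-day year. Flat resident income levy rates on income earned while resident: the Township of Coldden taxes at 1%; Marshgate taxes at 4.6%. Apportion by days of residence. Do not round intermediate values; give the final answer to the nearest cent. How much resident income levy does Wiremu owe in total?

The Township of Coldden, 1 January – 9 November 2021: 313 days → £187,000 × 1% × 313/365 = £1,603.5890
Marshgate, 10 November – 31 December 2021: 52 days → £187,000 × 4.6% × 52/365 = £1,225.4904
Total = £2,829.0795

£2,829.08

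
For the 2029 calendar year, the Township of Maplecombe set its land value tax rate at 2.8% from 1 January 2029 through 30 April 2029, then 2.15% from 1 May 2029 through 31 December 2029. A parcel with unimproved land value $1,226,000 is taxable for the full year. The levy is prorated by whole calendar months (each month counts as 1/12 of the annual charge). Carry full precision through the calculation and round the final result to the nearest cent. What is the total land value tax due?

$29,015.33

1 January – 30 April 2029: 4 months at 2.8% → $1,226,000 × 2.8% × 4/12 = $11,442.6667
1 May – 31 December 2029: 8 months at 2.15% → $1,226,000 × 2.15% × 8/12 = $17,572.6667
Total = $29,015.3333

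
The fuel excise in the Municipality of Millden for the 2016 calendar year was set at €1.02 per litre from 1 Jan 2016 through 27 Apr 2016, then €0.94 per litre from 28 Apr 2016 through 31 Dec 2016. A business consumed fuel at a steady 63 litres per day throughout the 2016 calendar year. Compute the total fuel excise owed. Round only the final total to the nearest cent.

1 Jan – 27 Apr 2016: 118 days × 63 litres/day = 7,434 litres at €1.02/litre → €7,582.68
28 Apr – 31 Dec 2016: 248 days × 63 litres/day = 15,624 litres at €0.94/litre → €14,686.56

€22,269.24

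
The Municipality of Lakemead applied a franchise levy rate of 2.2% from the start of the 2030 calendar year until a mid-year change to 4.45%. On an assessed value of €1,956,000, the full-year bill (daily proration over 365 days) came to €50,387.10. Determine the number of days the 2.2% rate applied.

Let d = days at the first rate; then 365 − d days at the second rate.
€1,956,000 × [2.2%·d + 4.45%·(365−d)] / 365 = €50,387.10
Solving gives d = 304, so the new rate took effect on November 1, 2030.

304 days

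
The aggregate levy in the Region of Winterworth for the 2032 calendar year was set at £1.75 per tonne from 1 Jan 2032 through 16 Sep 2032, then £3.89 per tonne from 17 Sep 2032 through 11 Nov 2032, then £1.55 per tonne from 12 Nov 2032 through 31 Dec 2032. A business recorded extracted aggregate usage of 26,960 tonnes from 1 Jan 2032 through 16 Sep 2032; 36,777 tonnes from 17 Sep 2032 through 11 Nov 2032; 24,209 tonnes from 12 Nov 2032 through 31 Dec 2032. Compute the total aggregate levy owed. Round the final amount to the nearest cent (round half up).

£227766.48

1 Jan – 16 Sep 2032: 26,960 tonnes at £1.75/tonne → £47180.00
17 Sep – 11 Nov 2032: 36,777 tonnes at £3.89/tonne → £143062.53
12 Nov – 31 Dec 2032: 24,209 tonnes at £1.55/tonne → £37523.95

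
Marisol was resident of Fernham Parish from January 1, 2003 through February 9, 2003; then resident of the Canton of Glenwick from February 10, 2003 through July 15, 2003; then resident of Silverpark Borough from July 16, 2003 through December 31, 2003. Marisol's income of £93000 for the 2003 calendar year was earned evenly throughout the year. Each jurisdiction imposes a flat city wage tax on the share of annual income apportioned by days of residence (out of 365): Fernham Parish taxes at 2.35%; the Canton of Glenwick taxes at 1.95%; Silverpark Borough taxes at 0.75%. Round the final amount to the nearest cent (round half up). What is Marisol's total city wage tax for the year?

Fernham Parish, January 1 – February 9, 2003: 40 days → £93000 × 2.35% × 40/365 = £239.5068
The Canton of Glenwick, February 10 – July 15, 2003: 156 days → £93000 × 1.95% × 156/365 = £775.0849
Silverpark Borough, July 16 – December 31, 2003: 169 days → £93000 × 0.75% × 169/365 = £322.9521
Total = £1337.5438

£1337.54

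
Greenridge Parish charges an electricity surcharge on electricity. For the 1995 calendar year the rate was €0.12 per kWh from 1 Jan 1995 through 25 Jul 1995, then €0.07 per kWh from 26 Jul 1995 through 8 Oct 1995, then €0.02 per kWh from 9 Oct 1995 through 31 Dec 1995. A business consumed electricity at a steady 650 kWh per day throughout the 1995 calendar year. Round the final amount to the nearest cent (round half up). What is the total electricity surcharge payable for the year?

1 Jan – 25 Jul 1995: 206 days × 650 kWh/day = 133,900 kWh at €0.12/kWh → €16,068.00
26 Jul – 8 Oct 1995: 75 days × 650 kWh/day = 48,750 kWh at €0.07/kWh → €3,412.50
9 Oct – 31 Dec 1995: 84 days × 650 kWh/day = 54,600 kWh at €0.02/kWh → €1,092.00

€20,572.50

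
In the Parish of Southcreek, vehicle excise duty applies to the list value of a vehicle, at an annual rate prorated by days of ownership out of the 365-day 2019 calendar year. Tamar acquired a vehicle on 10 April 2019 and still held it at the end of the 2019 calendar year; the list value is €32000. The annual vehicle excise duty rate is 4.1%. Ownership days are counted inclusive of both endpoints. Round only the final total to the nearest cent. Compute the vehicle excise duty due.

€956.14

Days held (10 April – 31 December 2019): 266 out of 365
Tax = €32000 × 4.1% × 266/365 = €956.1425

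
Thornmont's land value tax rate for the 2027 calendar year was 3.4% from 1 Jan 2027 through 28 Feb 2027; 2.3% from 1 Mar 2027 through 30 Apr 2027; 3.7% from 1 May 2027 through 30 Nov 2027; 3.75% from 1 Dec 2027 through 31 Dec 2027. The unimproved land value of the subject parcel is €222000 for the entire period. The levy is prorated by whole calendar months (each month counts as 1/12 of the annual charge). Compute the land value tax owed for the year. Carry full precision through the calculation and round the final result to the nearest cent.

€7594.25

1 Jan – 28 Feb 2027: 2 months at 3.4% → €222000 × 3.4% × 2/12 = €1258.0000
1 Mar – 30 Apr 2027: 2 months at 2.3% → €222000 × 2.3% × 2/12 = €851.0000
1 May – 30 Nov 2027: 7 months at 3.7% → €222000 × 3.7% × 7/12 = €4791.5000
1 Dec – 31 Dec 2027: 1 month at 3.75% → €222000 × 3.75% × 1/12 = €693.7500
Total = €7594.2500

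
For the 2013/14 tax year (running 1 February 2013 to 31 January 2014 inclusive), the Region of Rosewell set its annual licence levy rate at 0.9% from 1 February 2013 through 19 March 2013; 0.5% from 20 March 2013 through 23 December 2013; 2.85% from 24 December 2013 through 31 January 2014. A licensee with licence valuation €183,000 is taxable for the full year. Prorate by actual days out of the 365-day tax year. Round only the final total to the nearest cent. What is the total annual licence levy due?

1 February – 19 March 2013: 47 days at 0.9% → €183,000 × 0.9% × 47/365 = €212.0795
20 March – 23 December 2013: 279 days at 0.5% → €183,000 × 0.5% × 279/365 = €699.4110
24 December 2013 – 31 January 2014: 39 days at 2.85% → €183,000 × 2.85% × 39/365 = €557.2726
Total = €1,468.7630

€1,468.76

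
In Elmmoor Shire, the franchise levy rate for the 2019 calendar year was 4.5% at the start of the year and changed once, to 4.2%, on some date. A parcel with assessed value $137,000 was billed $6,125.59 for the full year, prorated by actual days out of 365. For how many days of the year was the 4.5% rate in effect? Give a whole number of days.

330 days

Let d = days at the first rate; then 365 − d days at the second rate.
$137,000 × [4.5%·d + 4.2%·(365−d)] / 365 = $6,125.59
Solving gives d = 330, so the new rate took effect on November 27, 2019.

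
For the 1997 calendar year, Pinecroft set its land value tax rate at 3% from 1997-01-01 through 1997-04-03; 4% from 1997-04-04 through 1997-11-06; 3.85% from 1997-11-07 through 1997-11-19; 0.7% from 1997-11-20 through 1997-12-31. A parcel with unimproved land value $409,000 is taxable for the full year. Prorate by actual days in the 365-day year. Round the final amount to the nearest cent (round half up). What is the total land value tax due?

$13,742.96

1997-01-01 to 1997-04-03: 93 days at 3% → $409,000 × 3% × 93/365 = $3,126.3288
1997-04-04 to 1997-11-06: 217 days at 4% → $409,000 × 4% × 217/365 = $9,726.3562
1997-11-07 to 1997-11-19: 13 days at 3.85% → $409,000 × 3.85% × 13/365 = $560.8342
1997-11-20 to 1997-12-31: 42 days at 0.7% → $409,000 × 0.7% × 42/365 = $329.4411
Total = $13,742.9603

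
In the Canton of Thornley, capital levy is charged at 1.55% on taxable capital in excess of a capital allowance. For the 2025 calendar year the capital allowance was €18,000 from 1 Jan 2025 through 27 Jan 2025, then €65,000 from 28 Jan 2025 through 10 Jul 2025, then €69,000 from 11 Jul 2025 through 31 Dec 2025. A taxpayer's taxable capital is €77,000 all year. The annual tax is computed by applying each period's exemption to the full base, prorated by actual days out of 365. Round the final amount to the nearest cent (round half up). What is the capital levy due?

1 Jan – 27 Jan 2025: 27 days, exemption €18,000 → (€77,000 − €18,000) × 1.55% × 27/365 = €67.6479
28 Jan – 10 Jul 2025: 164 days, exemption €65,000 → (€77,000 − €65,000) × 1.55% × 164/365 = €83.5726
11 Jul – 31 Dec 2025: 174 days, exemption €69,000 → (€77,000 − €69,000) × 1.55% × 174/365 = €59.1123
Total = €210.3329

€210.33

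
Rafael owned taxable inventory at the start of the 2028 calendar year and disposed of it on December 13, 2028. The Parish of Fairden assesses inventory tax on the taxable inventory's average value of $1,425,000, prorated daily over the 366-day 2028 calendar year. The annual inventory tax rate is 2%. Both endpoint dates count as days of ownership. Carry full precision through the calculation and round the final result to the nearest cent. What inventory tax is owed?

$27,098.36

Days held (January 1 – December 13, 2028): 348 out of 366
Tax = $1,425,000 × 2% × 348/366 = $27,098.3607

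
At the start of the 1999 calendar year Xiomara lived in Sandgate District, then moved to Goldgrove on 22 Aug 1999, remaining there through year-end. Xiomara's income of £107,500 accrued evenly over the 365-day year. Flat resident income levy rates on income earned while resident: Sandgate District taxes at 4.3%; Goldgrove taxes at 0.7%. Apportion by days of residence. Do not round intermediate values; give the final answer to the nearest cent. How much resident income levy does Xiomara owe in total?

£3,222.94

Sandgate District, 1 Jan – 21 Aug 1999: 233 days → £107,500 × 4.3% × 233/365 = £2,950.8014
Goldgrove, 22 Aug – 31 Dec 1999: 132 days → £107,500 × 0.7% × 132/365 = £272.1370
Total = £3,222.9384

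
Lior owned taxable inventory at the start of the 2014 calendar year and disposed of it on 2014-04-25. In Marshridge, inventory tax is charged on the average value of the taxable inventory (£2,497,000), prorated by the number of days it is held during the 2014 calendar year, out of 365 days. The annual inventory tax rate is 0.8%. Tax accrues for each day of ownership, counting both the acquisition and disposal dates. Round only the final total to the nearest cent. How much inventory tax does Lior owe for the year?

Days held (2014-01-01 to 2014-04-25): 115 out of 365
Tax = £2,497,000 × 0.8% × 115/365 = £6,293.8082

£6,293.81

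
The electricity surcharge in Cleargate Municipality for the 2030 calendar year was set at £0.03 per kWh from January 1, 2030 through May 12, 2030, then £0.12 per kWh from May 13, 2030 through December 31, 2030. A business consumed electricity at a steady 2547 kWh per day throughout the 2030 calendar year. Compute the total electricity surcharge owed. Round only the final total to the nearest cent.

January 1 – May 12, 2030: 132 days × 2547 kWh/day = 336,204 kWh at £0.03/kWh → £10,086.12
May 13 – December 31, 2030: 233 days × 2547 kWh/day = 593,451 kWh at £0.12/kWh → £71,214.12

£81,300.24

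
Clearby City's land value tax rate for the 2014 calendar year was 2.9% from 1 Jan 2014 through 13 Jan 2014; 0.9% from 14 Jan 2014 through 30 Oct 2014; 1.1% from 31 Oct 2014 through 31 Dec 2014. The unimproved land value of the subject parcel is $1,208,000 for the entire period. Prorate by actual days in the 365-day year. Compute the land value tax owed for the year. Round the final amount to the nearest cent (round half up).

$12,142.88

1 Jan – 13 Jan 2014: 13 days at 2.9% → $1,208,000 × 2.9% × 13/365 = $1,247.7151
14 Jan – 30 Oct 2014: 290 days at 0.9% → $1,208,000 × 0.9% × 290/365 = $8,638.0274
31 Oct – 31 Dec 2014: 62 days at 1.1% → $1,208,000 × 1.1% × 62/365 = $2,257.1397
Total = $12,142.8822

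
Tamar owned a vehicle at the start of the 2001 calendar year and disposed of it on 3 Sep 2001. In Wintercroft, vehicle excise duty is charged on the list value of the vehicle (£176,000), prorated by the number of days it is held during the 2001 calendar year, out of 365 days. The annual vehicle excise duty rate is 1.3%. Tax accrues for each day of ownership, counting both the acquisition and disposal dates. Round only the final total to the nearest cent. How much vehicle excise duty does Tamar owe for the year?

£1,542.05

Days held (1 Jan – 3 Sep 2001): 246 out of 365
Tax = £176,000 × 1.3% × 246/365 = £1,542.0493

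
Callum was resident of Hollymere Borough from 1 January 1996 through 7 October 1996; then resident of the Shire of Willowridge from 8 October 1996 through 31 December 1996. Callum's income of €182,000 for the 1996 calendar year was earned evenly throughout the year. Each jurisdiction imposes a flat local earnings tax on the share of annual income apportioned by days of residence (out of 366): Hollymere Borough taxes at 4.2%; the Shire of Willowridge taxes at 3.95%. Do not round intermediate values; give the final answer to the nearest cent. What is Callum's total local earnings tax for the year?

Hollymere Borough, 1 January – 7 October 1996: 281 days → €182,000 × 4.2% × 281/366 = €5,868.7541
The Shire of Willowridge, 8 October – 31 December 1996: 85 days → €182,000 × 3.95% × 85/366 = €1,669.5765
Total = €7,538.3306

€7,538.33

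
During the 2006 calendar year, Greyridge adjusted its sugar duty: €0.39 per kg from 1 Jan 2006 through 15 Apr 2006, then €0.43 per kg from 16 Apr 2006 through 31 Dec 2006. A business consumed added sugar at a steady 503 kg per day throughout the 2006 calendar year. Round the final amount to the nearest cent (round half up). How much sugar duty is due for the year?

€76,833.25

1 Jan – 15 Apr 2006: 105 days × 503 kg/day = 52,815 kg at €0.39/kg → €20,597.85
16 Apr – 31 Dec 2006: 260 days × 503 kg/day = 130,780 kg at €0.43/kg → €56,235.40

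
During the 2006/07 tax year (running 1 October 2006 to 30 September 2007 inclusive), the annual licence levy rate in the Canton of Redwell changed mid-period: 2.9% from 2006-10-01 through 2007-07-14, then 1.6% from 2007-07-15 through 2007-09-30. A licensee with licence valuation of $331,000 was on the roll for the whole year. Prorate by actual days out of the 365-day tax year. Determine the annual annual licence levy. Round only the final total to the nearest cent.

$8,679.45

2006-10-01 to 2007-07-14: 287 days at 2.9% → $331,000 × 2.9% × 287/365 = $7,547.7068
2007-07-15 to 2007-09-30: 78 days at 1.6% → $331,000 × 1.6% × 78/365 = $1,131.7479
Total = $8,679.4548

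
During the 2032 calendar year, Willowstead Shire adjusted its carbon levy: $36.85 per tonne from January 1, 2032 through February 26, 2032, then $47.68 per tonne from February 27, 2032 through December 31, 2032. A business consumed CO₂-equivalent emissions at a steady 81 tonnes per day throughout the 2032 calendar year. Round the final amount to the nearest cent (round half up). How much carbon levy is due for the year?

$1363519.17

January 1 – February 26, 2032: 57 days × 81 tonnes/day = 4,617 tonnes at $36.85/tonne → $170136.45
February 27 – December 31, 2032: 309 days × 81 tonnes/day = 25,029 tonnes at $47.68/tonne → $1193382.72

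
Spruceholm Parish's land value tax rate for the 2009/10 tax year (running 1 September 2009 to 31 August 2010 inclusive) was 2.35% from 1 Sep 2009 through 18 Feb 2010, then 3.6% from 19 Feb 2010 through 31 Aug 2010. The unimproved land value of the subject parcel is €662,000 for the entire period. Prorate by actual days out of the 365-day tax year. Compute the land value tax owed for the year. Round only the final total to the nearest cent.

1 Sep 2009 – 18 Feb 2010: 171 days at 2.35% → €662,000 × 2.35% × 171/365 = €7,288.3479
19 Feb – 31 Aug 2010: 194 days at 3.6% → €662,000 × 3.6% × 194/365 = €12,666.8712
Total = €19,955.2192

€19,955.22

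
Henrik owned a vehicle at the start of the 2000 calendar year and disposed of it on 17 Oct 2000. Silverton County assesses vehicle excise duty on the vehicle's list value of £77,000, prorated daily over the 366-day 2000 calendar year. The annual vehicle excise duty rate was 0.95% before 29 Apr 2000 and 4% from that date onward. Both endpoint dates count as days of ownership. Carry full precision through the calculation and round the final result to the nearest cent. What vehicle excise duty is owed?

£1,685.27

1 Jan – 28 Apr 2000: 119 days at 0.95% → £77,000 × 0.95% × 119/366 = £237.8374
29 Apr – 17 Oct 2000: 172 days at 4% → £77,000 × 4% × 172/366 = £1,447.4317
Total = £1,685.2691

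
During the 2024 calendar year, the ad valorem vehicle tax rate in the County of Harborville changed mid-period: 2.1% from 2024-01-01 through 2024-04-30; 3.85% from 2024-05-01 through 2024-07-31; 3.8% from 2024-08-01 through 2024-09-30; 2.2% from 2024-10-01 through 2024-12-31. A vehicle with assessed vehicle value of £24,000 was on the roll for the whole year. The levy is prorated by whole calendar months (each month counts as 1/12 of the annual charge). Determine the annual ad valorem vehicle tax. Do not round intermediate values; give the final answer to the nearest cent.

£683.00

2024-01-01 to 2024-04-30: 4 months at 2.1% → £24,000 × 2.1% × 4/12 = £168.0000
2024-05-01 to 2024-07-31: 3 months at 3.85% → £24,000 × 3.85% × 3/12 = £231.0000
2024-08-01 to 2024-09-30: 2 months at 3.8% → £24,000 × 3.8% × 2/12 = £152.0000
2024-10-01 to 2024-12-31: 3 months at 2.2% → £24,000 × 2.2% × 3/12 = £132.0000
Total = £683.0000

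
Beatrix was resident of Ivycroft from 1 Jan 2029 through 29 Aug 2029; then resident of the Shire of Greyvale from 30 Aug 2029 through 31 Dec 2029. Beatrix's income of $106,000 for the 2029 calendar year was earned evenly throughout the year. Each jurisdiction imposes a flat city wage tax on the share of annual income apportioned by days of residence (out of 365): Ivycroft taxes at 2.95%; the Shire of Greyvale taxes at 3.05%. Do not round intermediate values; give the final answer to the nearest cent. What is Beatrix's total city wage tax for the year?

$3,163.01

Ivycroft, 1 Jan – 29 Aug 2029: 241 days → $106,000 × 2.95% × 241/365 = $2,064.6767
The Shire of Greyvale, 30 Aug – 31 Dec 2029: 124 days → $106,000 × 3.05% × 124/365 = $1,098.3342
Total = $3,163.0110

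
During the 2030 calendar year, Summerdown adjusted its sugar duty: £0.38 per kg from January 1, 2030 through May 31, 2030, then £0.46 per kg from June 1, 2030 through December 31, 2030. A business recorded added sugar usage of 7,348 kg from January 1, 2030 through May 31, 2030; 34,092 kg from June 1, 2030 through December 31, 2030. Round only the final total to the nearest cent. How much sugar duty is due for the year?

£18,474.56

January 1 – May 31, 2030: 7,348 kg at £0.38/kg → £2,792.24
June 1 – December 31, 2030: 34,092 kg at £0.46/kg → £15,682.32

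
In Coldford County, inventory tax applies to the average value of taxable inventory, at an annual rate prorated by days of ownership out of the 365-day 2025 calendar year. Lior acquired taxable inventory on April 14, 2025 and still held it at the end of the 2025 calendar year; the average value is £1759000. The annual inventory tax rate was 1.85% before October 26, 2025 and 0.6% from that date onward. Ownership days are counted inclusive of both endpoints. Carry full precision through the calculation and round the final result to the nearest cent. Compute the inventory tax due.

£19322.49

April 14 – October 25, 2025: 195 days at 1.85% → £1759000 × 1.85% × 195/365 = £17385.1849
October 26 – December 31, 2025: 67 days at 0.6% → £1759000 × 0.6% × 67/365 = £1937.3096
Total = £19322.4945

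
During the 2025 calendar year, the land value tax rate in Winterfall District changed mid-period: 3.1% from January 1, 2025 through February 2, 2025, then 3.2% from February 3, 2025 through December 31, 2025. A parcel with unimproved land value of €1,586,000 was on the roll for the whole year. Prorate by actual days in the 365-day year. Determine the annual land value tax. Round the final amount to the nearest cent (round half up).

€50,608.61

January 1 – February 2, 2025: 33 days at 3.1% → €1,586,000 × 3.1% × 33/365 = €4,445.1452
February 3 – December 31, 2025: 332 days at 3.2% → €1,586,000 × 3.2% × 332/365 = €46,163.4630
Total = €50,608.6082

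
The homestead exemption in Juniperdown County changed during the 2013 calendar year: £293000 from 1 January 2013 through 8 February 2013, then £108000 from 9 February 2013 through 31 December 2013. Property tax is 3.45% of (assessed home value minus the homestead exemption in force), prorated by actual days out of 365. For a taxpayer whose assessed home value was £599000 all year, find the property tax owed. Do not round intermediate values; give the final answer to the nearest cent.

1 January – 8 February 2013: 39 days, exemption £293000 → (£599000 − £293000) × 3.45% × 39/365 = £1128.0082
9 February – 31 December 2013: 326 days, exemption £108000 → (£599000 − £108000) × 3.45% × 326/365 = £15129.5260
Total = £16257.5342

£16257.53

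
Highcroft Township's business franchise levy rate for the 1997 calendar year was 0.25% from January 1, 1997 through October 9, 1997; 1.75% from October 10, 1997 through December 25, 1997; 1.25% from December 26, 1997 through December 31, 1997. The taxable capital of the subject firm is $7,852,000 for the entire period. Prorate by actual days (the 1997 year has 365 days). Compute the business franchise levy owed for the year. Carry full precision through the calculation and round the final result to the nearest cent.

$45,767.48

January 1 – October 9, 1997: 282 days at 0.25% → $7,852,000 × 0.25% × 282/365 = $15,166.1918
October 10 – December 25, 1997: 77 days at 1.75% → $7,852,000 × 1.75% × 77/365 = $28,987.8630
December 26 – December 31, 1997: 6 days at 1.25% → $7,852,000 × 1.25% × 6/365 = $1,613.4247
Total = $45,767.4795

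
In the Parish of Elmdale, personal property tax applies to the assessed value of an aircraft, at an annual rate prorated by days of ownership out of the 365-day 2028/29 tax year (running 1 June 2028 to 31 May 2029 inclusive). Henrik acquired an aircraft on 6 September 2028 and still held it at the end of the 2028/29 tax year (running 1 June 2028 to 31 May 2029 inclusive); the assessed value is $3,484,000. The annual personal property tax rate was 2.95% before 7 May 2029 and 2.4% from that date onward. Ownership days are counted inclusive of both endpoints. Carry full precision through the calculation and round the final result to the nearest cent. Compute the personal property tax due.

6 September 2028 – 6 May 2029: 243 days at 2.95% → $3,484,000 × 2.95% × 243/365 = $68,424.8055
7 May – 31 May 2029: 25 days at 2.4% → $3,484,000 × 2.4% × 25/365 = $5,727.1233
Total = $74,151.9288

$74,151.93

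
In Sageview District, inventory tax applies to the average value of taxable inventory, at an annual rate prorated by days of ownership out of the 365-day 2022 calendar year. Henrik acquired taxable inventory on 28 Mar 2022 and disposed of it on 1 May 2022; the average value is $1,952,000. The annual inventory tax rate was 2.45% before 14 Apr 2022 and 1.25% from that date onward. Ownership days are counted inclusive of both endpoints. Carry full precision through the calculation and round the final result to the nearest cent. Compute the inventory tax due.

28 Mar – 13 Apr 2022: 17 days at 2.45% → $1,952,000 × 2.45% × 17/365 = $2,227.4192
14 Apr – 1 May 2022: 18 days at 1.25% → $1,952,000 × 1.25% × 18/365 = $1,203.2877
Total = $3,430.7068

$3,430.71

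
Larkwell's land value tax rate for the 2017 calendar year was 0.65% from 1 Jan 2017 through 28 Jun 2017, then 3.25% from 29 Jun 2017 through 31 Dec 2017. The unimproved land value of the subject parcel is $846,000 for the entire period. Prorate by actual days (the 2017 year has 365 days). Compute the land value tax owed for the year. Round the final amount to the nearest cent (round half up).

$16,707.92

1 Jan – 28 Jun 2017: 179 days at 0.65% → $846,000 × 0.65% × 179/365 = $2,696.7699
29 Jun – 31 Dec 2017: 186 days at 3.25% → $846,000 × 3.25% × 186/365 = $14,011.1507
Total = $16,707.9205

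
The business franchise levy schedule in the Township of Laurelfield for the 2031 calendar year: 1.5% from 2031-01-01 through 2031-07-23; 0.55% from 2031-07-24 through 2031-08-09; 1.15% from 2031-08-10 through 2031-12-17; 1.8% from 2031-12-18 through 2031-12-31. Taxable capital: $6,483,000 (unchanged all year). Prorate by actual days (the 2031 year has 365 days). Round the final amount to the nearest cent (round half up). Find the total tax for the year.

$87,040.94

2031-01-01 to 2031-07-23: 204 days at 1.5% → $6,483,000 × 1.5% × 204/365 = $54,350.6301
2031-07-24 to 2031-08-09: 17 days at 0.55% → $6,483,000 × 0.55% × 17/365 = $1,660.7137
2031-08-10 to 2031-12-17: 130 days at 1.15% → $6,483,000 × 1.15% × 130/365 = $26,553.6575
2031-12-18 to 2031-12-31: 14 days at 1.8% → $6,483,000 × 1.8% × 14/365 = $4,475.9342
Total = $87,040.9356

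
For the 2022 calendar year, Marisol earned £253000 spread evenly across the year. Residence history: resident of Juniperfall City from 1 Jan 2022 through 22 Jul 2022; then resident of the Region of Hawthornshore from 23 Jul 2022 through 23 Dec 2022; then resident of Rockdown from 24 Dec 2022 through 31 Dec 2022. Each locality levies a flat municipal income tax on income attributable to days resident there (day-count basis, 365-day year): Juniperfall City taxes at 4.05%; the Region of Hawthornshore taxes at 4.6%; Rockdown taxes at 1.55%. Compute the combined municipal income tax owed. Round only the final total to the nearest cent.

Juniperfall City, 1 Jan – 22 Jul 2022: 203 days → £253000 × 4.05% × 203/365 = £5698.7384
The Region of Hawthornshore, 23 Jul – 23 Dec 2022: 154 days → £253000 × 4.6% × 154/365 = £4910.2795
Rockdown, 24 Dec – 31 Dec 2022: 8 days → £253000 × 1.55% × 8/365 = £85.9507
Total = £10694.9685

£10694.97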